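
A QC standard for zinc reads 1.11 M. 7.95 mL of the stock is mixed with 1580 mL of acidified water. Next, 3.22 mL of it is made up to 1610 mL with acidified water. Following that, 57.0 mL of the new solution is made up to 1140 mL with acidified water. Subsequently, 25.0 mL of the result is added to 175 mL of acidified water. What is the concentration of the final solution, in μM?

Overall dilution factor = 199.7 × 500 × 20 × 8 = 1.60 × 10⁷.
1.11 M / 1.60 × 10⁷ = 6.95 × 10⁻⁸ M = 0.0695 μM.

0.0695 μM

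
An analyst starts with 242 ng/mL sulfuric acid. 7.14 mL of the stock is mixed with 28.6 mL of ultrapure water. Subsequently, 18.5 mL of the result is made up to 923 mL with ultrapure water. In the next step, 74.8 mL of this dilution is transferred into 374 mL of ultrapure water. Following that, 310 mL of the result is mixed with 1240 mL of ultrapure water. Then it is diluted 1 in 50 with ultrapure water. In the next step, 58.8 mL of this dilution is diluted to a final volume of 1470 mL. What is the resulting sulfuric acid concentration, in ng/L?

0.0258 ng/L

Overall dilution factor = 5.006 × 49.89 × 6 × 5 × 50 × 25 = 9.37 × 10⁶.
242 ng/mL / 9.37 × 10⁶ = 2.58 × 10⁻⁵ ng/mL = 0.0258 ng/L.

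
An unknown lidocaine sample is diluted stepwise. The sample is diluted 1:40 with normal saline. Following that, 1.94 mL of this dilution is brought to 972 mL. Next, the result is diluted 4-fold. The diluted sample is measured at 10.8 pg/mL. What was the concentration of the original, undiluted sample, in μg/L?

Overall dilution factor = 40 × 501.0 × 4 = 8.02 × 10⁴.
Original = 10.8 pg/mL × 8.02 × 10⁴ = 8.66 × 10⁵ pg/mL = 866 μg/L.

866 μg/L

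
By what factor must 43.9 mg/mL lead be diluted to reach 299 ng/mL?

Factor = C₀/C_target = 43.9 mg/mL / 299 ng/mL = 1.47 × 10⁵.

1.47 × 10⁵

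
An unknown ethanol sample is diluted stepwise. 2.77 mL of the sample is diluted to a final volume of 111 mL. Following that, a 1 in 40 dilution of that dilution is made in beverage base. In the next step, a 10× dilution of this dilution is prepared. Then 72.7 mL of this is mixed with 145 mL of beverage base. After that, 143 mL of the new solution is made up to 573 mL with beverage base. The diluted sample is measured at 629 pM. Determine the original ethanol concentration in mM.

Overall dilution factor = 40.07 × 40 × 10 × 2.994 × 4.007 = 1.92 × 10⁵.
Original = 629 pM × 1.92 × 10⁵ = 1.21 × 10⁸ pM = 0.121 mM.

0.121 mM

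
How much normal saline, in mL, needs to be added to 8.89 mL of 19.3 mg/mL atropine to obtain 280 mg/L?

604 mL

280 mg/L = 0.280 mg/mL.
V₂ = C₁V₁/C₂ = 19.3 × 8.89 / 0.280 = 613 mL.
Diluent to add = V₂ − V₁ = 613 − 8.89 = 604 mL.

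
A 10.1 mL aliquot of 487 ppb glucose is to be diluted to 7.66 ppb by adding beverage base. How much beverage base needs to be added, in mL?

632 mL

V₂ = C₁V₁/C₂ = 487 × 10.1 / 7.66 = 642 mL.
Diluent to add = V₂ − V₁ = 642 − 10.1 = 632 mL.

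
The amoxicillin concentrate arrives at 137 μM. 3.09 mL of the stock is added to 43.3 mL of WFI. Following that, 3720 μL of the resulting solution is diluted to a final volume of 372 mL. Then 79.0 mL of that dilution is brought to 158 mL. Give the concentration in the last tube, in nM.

45.6 nM

Overall dilution factor = 15.01 × 100 × 2 = 3003.
137 μM / 3003 = 0.0456 μM = 45.6 nM.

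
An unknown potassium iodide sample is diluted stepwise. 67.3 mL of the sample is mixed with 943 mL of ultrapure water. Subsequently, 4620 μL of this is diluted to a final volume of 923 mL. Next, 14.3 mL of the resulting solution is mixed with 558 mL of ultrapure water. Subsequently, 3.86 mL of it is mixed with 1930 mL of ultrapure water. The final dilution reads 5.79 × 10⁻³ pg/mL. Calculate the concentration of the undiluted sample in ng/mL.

348 ng/mL

Overall dilution factor = 15.01 × 199.8 × 40.02 × 501 = 6.01 × 10⁷.
Original = 5.79 × 10⁻³ pg/mL × 6.01 × 10⁷ = 3.48 × 10⁵ pg/mL = 348 ng/mL.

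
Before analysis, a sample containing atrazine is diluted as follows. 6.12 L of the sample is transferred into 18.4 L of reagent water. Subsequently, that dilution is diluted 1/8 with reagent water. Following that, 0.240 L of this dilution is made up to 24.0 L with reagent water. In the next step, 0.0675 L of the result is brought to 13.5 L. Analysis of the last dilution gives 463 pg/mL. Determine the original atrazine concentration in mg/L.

297 mg/L

Overall dilution factor = 4.007 × 8 × 100 × 200 = 6.41 × 10⁵.
Original = 463 pg/mL × 6.41 × 10⁵ = 2.97 × 10⁸ pg/mL = 297 mg/L.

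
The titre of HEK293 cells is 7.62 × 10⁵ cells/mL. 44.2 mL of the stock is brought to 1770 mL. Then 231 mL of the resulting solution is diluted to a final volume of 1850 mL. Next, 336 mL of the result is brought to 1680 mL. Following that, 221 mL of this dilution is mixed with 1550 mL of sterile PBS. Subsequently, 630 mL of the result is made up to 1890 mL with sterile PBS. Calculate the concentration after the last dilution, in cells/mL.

Overall dilution factor = 40.05 × 8.009 × 5 × 8.014 × 3 = 3.86 × 10⁴.
7.62 × 10⁵ cells/mL / 3.86 × 10⁴ = 19.8 cells/mL.

19.8 cells/mL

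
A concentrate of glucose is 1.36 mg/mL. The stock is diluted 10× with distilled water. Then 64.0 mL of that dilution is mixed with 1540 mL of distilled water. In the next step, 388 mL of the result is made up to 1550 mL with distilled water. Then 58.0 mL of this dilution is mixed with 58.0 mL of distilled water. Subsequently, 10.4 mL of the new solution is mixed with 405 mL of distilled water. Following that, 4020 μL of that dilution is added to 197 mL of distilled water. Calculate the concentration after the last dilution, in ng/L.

Overall dilution factor = 10 × 25.06 × 3.995 × 2 × 39.94 × 50.00 = 4.00 × 10⁶.
1.36 mg/mL / 4.00 × 10⁶ = 3.40 × 10⁻⁷ mg/mL = 340 ng/L.

340 ng/L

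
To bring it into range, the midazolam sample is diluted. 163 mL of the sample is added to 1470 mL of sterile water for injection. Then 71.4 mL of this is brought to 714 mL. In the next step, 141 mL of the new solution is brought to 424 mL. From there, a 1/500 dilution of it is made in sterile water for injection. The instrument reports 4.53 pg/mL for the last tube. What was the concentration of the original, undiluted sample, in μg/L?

682 μg/L

Overall dilution factor = 10.02 × 10 × 3.007 × 500 = 1.51 × 10⁵.
Original = 4.53 pg/mL × 1.51 × 10⁵ = 6.82 × 10⁵ pg/mL = 682 μg/L.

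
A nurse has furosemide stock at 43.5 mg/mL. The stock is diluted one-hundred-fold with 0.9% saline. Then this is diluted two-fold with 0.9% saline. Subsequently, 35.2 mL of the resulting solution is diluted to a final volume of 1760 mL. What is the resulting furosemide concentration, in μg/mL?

Overall dilution factor = 100 × 2 × 50 = 1.00 × 10⁴.
43.5 mg/mL / 1.00 × 10⁴ = 4.35 × 10⁻³ mg/mL = 4.35 μg/mL.

4.35 μg/mL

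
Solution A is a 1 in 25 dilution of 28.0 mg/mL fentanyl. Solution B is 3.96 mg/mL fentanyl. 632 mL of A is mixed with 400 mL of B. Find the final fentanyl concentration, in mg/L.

C_A = 28.0 mg/mL / 25 = 1.12 mg/mL.
C_mix = (C_A·V_A + C_B·V_B)/(V_A + V_B) = (1.12×632 + 3.96×400) / 1032 = 2.22 mg/mL = 2220 mg/L.

2220 mg/L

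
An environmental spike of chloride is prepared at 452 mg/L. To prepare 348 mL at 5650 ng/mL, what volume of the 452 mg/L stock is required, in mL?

4.35 mL

5650 ng/mL = 5.65 mg/L.
V₁ = C₂V₂/C₁ = 5.65 × 348 / 452 = 4.35 mL.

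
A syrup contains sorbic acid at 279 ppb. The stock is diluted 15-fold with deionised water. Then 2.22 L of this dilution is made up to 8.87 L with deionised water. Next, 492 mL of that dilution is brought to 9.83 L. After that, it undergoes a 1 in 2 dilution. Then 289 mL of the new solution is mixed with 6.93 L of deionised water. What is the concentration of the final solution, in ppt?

Overall dilution factor = 15 × 3.995 × 19.98 × 2 × 24.98 = 5.98 × 10⁴.
279 ppb / 5.98 × 10⁴ = 4.66 × 10⁻³ ppb = 4.66 ppt.

4.66 ppt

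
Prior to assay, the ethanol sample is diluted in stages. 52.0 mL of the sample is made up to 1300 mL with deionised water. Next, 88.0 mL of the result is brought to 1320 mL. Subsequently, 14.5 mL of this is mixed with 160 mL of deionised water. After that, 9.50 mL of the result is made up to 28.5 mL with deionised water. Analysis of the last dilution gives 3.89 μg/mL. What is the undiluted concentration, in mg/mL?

52.7 mg/mL

Overall dilution factor = 25 × 15 × 12.03 × 3 = 1.35 × 10⁴.
Original = 3.89 μg/mL × 1.35 × 10⁴ = 5.27 × 10⁴ μg/mL = 52.7 mg/mL.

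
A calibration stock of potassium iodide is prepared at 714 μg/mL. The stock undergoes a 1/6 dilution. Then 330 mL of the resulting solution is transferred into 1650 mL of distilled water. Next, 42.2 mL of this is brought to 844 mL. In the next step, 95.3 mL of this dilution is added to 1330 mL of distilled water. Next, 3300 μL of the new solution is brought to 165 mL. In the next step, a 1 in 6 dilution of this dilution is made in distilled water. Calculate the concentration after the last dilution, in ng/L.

Overall dilution factor = 6 × 6 × 20 × 14.96 × 50 × 6 = 3.23 × 10⁶.
714 μg/mL / 3.23 × 10⁶ = 2.21 × 10⁻⁴ μg/mL = 221 ng/L.

221 ng/L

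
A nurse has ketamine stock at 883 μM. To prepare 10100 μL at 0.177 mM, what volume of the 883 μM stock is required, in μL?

2020 μL

0.177 mM = 177 μM.
V₁ = C₂V₂/C₁ = 177 × 10100 / 883 = 2025 μL.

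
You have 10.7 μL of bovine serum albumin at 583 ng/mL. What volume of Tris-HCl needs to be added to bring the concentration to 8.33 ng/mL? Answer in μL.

738 μL

V₂ = C₁V₁/C₂ = 583 × 10.7 / 8.33 = 749 μL.
Diluent to add = V₂ − V₁ = 749 − 10.7 = 738 μL.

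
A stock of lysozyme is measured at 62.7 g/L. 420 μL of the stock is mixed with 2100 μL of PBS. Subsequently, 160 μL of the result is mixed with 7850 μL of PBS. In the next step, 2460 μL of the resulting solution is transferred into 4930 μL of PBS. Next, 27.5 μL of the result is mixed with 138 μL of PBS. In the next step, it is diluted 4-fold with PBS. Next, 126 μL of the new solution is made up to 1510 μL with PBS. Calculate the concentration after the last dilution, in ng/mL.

Overall dilution factor = 6 × 50.06 × 3.004 × 6.018 × 4 × 11.98 = 2.60 × 10⁵.
62.7 g/L / 2.60 × 10⁵ = 2.41 × 10⁻⁴ g/L = 241 ng/mL.

241 ng/mL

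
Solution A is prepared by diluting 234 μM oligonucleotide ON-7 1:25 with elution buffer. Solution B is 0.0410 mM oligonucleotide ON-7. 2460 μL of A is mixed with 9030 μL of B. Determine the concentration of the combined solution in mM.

C_A = 234 μM / 25 = 9.36 μM.
C_B = 0.0410 mM = 41.0 μM.
C_mix = (C_A·V_A + C_B·V_B)/(V_A + V_B) = (9.36×2460 + 41.0×9030) / 11490 = 34.2 μM = 0.0342 mM.

0.0342 mM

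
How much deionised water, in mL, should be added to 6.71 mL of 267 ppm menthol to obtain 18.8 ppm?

88.6 mL

V₂ = C₁V₁/C₂ = 267 × 6.71 / 18.8 = 95.3 mL.
Diluent to add = V₂ − V₁ = 95.3 − 6.71 = 88.6 mL.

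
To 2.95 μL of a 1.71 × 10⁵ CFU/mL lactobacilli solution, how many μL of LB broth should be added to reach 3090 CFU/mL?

160 μL

V₂ = C₁V₁/C₂ = 1.71 × 10⁵ × 2.95 / 3090 = 163 μL.
Diluent to add = V₂ − V₁ = 163 − 2.95 = 160 μL.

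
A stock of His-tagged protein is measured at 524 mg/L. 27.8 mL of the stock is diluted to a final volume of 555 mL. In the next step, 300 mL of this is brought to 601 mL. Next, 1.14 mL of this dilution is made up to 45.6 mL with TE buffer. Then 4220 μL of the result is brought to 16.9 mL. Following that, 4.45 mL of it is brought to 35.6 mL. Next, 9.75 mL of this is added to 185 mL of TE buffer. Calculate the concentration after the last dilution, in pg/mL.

Overall dilution factor = 19.96 × 2.003 × 40 × 4.005 × 8 × 19.97 = 1.02 × 10⁶.
524 mg/L / 1.02 × 10⁶ = 5.12 × 10⁻⁴ mg/L = 512 pg/mL.

512 pg/mL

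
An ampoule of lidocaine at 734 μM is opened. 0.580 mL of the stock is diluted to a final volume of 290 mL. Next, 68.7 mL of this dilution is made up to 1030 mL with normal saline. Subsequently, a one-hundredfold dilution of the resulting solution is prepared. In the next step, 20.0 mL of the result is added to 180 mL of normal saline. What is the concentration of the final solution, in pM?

Overall dilution factor = 500 × 14.99 × 100 × 10 = 7.50 × 10⁶.
734 μM / 7.50 × 10⁶ = 9.79 × 10⁻⁵ μM = 97.9 pM.

97.9 pM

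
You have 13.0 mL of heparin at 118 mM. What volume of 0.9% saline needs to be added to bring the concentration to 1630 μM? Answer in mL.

928 mL

1630 μM = 1.63 mM.
V₂ = C₁V₁/C₂ = 118 × 13.0 / 1.63 = 941 mL.
Diluent to add = V₂ − V₁ = 941 − 13.0 = 928 mL.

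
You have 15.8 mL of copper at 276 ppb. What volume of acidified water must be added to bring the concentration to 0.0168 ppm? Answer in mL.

0.0168 ppm = 16.8 ppb.
V₂ = C₁V₁/C₂ = 276 × 15.8 / 16.8 = 260 mL.
Diluent to add = V₂ − V₁ = 260 − 15.8 = 244 mL.

244 mL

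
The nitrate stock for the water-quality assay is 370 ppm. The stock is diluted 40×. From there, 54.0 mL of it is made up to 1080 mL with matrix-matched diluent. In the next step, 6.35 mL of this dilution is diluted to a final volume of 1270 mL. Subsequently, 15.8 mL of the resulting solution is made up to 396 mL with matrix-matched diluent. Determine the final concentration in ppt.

Overall dilution factor = 40 × 20 × 200 × 25.06 = 4.01 × 10⁶.
370 ppm / 4.01 × 10⁶ = 9.23 × 10⁻⁵ ppm = 92.3 ppt.

92.3 ppt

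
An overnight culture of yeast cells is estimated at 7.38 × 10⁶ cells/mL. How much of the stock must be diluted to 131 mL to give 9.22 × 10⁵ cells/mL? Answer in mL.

16.4 mL

V₁ = C₂V₂/C₁ = 9.22 × 10⁵ × 131 / 7.38 × 10⁶ = 16.4 mL.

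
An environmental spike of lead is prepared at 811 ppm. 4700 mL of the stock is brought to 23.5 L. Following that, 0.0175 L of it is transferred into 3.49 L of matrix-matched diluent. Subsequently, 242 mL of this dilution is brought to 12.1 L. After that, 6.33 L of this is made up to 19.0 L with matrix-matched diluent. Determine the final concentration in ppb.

Overall dilution factor = 5 × 200.4 × 50 × 3.002 = 1.50 × 10⁵.
811 ppm / 1.50 × 10⁵ = 5.39 × 10⁻³ ppm = 5.39 ppb.

5.39 ppb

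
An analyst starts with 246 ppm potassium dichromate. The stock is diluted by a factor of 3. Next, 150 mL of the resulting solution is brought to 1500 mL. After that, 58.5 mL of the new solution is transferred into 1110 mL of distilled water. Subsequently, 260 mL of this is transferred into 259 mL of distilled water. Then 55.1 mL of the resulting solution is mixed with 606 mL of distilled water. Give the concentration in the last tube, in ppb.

17.1 ppb

Overall dilution factor = 3 × 10 × 19.97 × 1.996 × 12.00 = 1.44 × 10⁴.
246 ppm / 1.44 × 10⁴ = 0.0171 ppm = 17.1 ppb.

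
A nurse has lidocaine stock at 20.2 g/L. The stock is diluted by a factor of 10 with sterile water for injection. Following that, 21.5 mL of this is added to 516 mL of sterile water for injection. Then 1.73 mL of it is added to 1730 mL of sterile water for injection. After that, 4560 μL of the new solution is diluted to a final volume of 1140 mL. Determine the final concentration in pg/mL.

Overall dilution factor = 10 × 25 × 1001 × 250 = 6.26 × 10⁷.
20.2 g/L / 6.26 × 10⁷ = 3.23 × 10⁻⁷ g/L = 323 pg/mL.

323 pg/mL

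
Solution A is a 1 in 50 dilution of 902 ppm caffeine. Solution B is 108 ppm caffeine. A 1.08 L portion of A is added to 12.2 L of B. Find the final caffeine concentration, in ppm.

101 ppm

C_A = 902 ppm / 50 = 18.0 ppm.
C_mix = (C_A·V_A + C_B·V_B)/(V_A + V_B) = (18.0×1.08 + 108×12.2) / 13.28 = 101 ppm.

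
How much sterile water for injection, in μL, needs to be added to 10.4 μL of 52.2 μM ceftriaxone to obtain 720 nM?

720 nM = 0.720 μM.
V₂ = C₁V₁/C₂ = 52.2 × 10.4 / 0.720 = 754 μL.
Diluent to add = V₂ − V₁ = 754 − 10.4 = 744 μL.

744 μL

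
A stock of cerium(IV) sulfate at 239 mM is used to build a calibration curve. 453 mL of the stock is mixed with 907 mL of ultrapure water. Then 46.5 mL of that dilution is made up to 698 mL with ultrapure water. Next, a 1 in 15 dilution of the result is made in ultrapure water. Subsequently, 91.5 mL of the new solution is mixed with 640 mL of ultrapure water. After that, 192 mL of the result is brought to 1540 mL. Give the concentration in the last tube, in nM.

Overall dilution factor = 3.002 × 15.01 × 15 × 7.995 × 8.021 = 4.33 × 10⁴.
239 mM / 4.33 × 10⁴ = 5.51 × 10⁻³ mM = 5510 nM.

5510 nM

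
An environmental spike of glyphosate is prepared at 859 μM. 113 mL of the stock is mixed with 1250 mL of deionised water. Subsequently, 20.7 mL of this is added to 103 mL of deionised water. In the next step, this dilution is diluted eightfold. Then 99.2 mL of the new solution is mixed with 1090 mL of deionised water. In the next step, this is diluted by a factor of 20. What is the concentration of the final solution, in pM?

6210 pM

Overall dilution factor = 12.06 × 5.976 × 8 × 11.99 × 20 = 1.38 × 10⁵.
859 μM / 1.38 × 10⁵ = 6.21 × 10⁻³ μM = 6210 pM.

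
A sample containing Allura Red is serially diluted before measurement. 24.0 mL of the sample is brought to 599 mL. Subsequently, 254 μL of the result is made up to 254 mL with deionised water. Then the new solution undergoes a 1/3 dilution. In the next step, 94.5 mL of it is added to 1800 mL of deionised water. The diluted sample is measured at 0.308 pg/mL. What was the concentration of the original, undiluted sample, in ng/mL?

Overall dilution factor = 24.96 × 1000 × 3 × 20.05 = 1.50 × 10⁶.
Original = 0.308 pg/mL × 1.50 × 10⁶ = 4.62 × 10⁵ pg/mL = 462 ng/mL.

462 ng/mL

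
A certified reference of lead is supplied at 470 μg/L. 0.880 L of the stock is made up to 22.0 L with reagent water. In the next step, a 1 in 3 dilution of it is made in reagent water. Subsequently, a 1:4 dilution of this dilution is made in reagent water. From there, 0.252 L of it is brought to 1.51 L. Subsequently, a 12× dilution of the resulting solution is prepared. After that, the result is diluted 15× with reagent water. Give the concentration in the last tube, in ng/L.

Overall dilution factor = 25 × 3 × 4 × 5.992 × 12 × 15 = 3.24 × 10⁵.
470 μg/L / 3.24 × 10⁵ = 1.45 × 10⁻³ μg/L = 1.45 ng/L.

1.45 ng/L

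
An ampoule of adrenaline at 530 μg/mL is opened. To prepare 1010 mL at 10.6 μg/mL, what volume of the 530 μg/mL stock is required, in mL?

V₁ = C₂V₂/C₁ = 10.6 × 1010 / 530 = 20.2 mL.

20.2 mL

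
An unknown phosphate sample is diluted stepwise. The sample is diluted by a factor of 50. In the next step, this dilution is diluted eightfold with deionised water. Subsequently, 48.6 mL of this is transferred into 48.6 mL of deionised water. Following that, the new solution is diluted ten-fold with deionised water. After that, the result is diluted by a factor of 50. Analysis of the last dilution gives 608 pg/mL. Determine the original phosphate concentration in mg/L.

Overall dilution factor = 50 × 8 × 2 × 10 × 50 = 4.00 × 10⁵.
Original = 608 pg/mL × 4.00 × 10⁵ = 2.43 × 10⁸ pg/mL = 243 mg/L.

243 mg/L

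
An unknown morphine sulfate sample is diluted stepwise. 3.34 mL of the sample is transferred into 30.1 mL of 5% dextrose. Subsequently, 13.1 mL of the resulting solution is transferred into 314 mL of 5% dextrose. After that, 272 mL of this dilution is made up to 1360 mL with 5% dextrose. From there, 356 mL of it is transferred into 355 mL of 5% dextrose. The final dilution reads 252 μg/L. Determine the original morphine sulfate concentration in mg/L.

629 mg/L

Overall dilution factor = 10.01 × 24.97 × 5 × 1.997 = 2496.
Original = 252 μg/L × 2496 = 6.29 × 10⁵ μg/L = 629 mg/L.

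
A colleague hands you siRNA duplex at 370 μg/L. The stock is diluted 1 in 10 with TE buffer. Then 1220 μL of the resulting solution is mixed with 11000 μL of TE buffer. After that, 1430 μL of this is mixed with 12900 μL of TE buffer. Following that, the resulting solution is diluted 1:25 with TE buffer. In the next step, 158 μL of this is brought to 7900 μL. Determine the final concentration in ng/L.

0.295 ng/L

Overall dilution factor = 10 × 10.02 × 10.02 × 25 × 50 = 1.25 × 10⁶.
370 μg/L / 1.25 × 10⁶ = 2.95 × 10⁻⁴ μg/L = 0.295 ng/L.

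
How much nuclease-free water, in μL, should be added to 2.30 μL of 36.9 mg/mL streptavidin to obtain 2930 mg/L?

2930 mg/L = 2.93 mg/mL.
V₂ = C₁V₁/C₂ = 36.9 × 2.30 / 2.93 = 29.0 μL.
Diluent to add = V₂ − V₁ = 29.0 − 2.30 = 26.7 μL.

26.7 μL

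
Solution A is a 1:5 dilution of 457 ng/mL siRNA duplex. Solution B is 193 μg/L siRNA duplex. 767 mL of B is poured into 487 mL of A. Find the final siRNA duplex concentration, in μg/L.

154 μg/L

C_A = 457 ng/mL / 5 = 91.4 ng/mL.
C_B = 193 μg/L = 193 ng/mL.
C_mix = (C_A·V_A + C_B·V_B)/(V_A + V_B) = (91.4×487 + 193×767) / 1254 = 154 ng/mL = 154 μg/L.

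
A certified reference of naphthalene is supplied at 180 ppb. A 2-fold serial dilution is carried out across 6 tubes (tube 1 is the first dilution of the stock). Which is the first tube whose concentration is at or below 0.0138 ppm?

tube 4

Tube n has concentration 180 ppb / 2ⁿ.
Need 2ⁿ ≥ 180 ppb / 0.0138 ppm = 13.0, so n ≥ 3.71.
First such tube: n = 4.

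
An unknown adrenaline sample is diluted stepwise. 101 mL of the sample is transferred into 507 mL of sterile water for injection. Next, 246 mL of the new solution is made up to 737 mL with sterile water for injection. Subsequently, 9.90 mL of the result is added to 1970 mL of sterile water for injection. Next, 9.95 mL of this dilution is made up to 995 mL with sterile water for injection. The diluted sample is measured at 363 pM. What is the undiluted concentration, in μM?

131 μM

Overall dilution factor = 6.020 × 2.996 × 200.0 × 100 = 3.61 × 10⁵.
Original = 363 pM × 3.61 × 10⁵ = 1.31 × 10⁸ pM = 131 μM.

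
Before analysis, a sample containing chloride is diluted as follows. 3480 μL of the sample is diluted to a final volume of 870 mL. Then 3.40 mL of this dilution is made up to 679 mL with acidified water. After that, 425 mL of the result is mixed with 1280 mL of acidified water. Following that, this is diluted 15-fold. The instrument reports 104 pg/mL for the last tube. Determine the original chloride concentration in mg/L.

Overall dilution factor = 250 × 199.7 × 4.012 × 15 = 3.00 × 10⁶.
Original = 104 pg/mL × 3.00 × 10⁶ = 3.12 × 10⁸ pg/mL = 312 mg/L.

312 mg/L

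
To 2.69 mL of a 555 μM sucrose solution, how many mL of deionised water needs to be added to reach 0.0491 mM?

0.0491 mM = 49.1 μM.
V₂ = C₁V₁/C₂ = 555 × 2.69 / 49.1 = 30.4 mL.
Diluent to add = V₂ − V₁ = 30.4 − 2.69 = 27.7 mL.

27.7 mL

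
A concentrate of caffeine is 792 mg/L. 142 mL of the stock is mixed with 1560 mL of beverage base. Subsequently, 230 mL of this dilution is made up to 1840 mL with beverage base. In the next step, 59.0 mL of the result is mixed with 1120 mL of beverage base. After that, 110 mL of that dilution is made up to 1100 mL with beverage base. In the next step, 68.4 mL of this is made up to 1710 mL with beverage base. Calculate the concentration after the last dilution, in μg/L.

Overall dilution factor = 11.99 × 8 × 19.98 × 10 × 25 = 4.79 × 10⁵.
792 mg/L / 4.79 × 10⁵ = 1.65 × 10⁻³ mg/L = 1.65 μg/L.

1.65 μg/L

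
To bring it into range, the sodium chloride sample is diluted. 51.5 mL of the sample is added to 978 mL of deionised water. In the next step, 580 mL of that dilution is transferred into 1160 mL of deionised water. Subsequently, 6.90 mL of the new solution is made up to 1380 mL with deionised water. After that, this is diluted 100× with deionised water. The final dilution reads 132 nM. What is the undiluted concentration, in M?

Overall dilution factor = 19.99 × 3 × 200 × 100 = 1.20 × 10⁶.
Original = 132 nM × 1.20 × 10⁶ = 1.58 × 10⁸ nM = 0.158 M.

0.158 M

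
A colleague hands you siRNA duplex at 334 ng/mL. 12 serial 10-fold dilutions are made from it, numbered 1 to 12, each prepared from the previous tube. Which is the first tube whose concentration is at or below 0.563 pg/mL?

Tube n has concentration 334 ng/mL / 10ⁿ.
Need 10ⁿ ≥ 334 ng/mL / 0.563 pg/mL = 5.93 × 10⁵, so n ≥ 5.77.
First such tube: n = 6.

tube 6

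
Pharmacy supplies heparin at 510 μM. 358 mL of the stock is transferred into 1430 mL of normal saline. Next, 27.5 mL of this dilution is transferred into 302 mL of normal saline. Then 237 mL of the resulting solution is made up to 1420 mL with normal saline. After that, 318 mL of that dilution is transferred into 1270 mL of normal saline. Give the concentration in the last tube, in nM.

Overall dilution factor = 4.994 × 11.98 × 5.992 × 4.994 = 1790.
510 μM / 1790 = 0.285 μM = 285 nM.

285 nM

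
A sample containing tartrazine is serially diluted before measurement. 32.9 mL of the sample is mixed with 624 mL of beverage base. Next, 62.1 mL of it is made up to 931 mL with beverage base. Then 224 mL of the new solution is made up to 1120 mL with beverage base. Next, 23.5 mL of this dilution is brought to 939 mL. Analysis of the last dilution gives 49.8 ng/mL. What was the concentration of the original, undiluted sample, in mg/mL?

Overall dilution factor = 19.97 × 14.99 × 5 × 39.96 = 5.98 × 10⁴.
Original = 49.8 ng/mL × 5.98 × 10⁴ = 2.98 × 10⁶ ng/mL = 2.98 mg/mL.

2.98 mg/mL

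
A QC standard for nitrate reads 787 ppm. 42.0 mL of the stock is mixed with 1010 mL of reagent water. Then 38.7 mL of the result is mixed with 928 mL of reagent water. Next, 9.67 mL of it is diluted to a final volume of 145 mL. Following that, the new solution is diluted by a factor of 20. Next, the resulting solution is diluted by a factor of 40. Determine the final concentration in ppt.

Overall dilution factor = 25.05 × 24.98 × 14.99 × 20 × 40 = 7.51 × 10⁶.
787 ppm / 7.51 × 10⁶ = 1.05 × 10⁻⁴ ppm = 105 ppt.

105 ppt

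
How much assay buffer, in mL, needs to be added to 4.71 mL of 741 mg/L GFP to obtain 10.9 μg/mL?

10.9 μg/mL = 10.9 mg/L.
V₂ = C₁V₁/C₂ = 741 × 4.71 / 10.9 = 320 mL.
Diluent to add = V₂ − V₁ = 320 − 4.71 = 315 mL.

315 mL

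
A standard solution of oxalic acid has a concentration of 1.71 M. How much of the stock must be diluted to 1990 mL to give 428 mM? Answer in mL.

498 mL

428 mM = 0.428 M.
V₁ = C₂V₂/C₁ = 0.428 × 1990 / 1.71 = 498 mL.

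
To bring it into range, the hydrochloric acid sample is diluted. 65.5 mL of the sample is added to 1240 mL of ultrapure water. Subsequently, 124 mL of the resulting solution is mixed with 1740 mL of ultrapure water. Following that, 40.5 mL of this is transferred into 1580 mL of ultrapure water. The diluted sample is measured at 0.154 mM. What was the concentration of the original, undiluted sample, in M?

Overall dilution factor = 19.93 × 15.03 × 40.01 = 1.20 × 10⁴.
Original = 0.154 mM × 1.20 × 10⁴ = 1846 mM = 1.85 M.

1.85 M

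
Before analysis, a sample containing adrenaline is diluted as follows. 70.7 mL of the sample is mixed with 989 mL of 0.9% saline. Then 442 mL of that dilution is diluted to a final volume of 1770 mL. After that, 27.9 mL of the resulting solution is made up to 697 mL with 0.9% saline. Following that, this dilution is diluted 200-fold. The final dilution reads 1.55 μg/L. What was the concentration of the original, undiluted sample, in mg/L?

Overall dilution factor = 14.99 × 4.005 × 24.98 × 200 = 3.00 × 10⁵.
Original = 1.55 μg/L × 3.00 × 10⁵ = 4.65 × 10⁵ μg/L = 465 mg/L.

465 mg/L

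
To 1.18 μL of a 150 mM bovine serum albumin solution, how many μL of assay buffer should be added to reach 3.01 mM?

V₂ = C₁V₁/C₂ = 150 × 1.18 / 3.01 = 58.8 μL.
Diluent to add = V₂ − V₁ = 58.8 − 1.18 = 57.6 μL.

57.6 μL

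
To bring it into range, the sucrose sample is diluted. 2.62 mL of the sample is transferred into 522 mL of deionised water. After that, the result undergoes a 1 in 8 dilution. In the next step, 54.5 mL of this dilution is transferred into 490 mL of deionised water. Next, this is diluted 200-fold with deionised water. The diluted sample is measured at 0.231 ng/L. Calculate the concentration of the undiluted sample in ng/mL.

739 ng/mL

Overall dilution factor = 200.2 × 8 × 9.991 × 200 = 3.20 × 10⁶.
Original = 0.231 ng/L × 3.20 × 10⁶ = 7.39 × 10⁵ ng/L = 739 ng/mL.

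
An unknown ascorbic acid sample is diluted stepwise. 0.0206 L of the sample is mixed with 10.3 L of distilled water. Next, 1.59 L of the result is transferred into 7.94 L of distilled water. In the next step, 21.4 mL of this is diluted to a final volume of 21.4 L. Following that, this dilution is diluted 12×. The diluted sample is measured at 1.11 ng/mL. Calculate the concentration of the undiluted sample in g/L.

Overall dilution factor = 501 × 5.994 × 1000 × 12 = 3.60 × 10⁷.
Original = 1.11 ng/mL × 3.60 × 10⁷ = 4.00 × 10⁷ ng/mL = 40.0 g/L.

40.0 g/L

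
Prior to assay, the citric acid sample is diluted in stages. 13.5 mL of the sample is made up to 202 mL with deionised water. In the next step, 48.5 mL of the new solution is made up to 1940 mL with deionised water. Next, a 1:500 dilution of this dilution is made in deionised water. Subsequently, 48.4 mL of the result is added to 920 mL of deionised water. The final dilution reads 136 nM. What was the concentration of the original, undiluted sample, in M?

Overall dilution factor = 14.96 × 40 × 500 × 20.01 = 5.99 × 10⁶.
Original = 136 nM × 5.99 × 10⁶ = 8.14 × 10⁸ nM = 0.814 M.

0.814 M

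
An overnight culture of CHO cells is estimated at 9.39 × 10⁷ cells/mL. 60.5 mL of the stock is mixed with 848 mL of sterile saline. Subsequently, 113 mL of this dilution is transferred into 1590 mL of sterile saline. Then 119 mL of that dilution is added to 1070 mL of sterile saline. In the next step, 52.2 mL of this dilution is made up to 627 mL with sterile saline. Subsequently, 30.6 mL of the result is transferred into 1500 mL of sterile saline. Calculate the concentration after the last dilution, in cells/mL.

Overall dilution factor = 15.02 × 15.07 × 9.992 × 12.01 × 50.02 = 1.36 × 10⁶.
9.39 × 10⁷ cells/mL / 1.36 × 10⁶ = 69.1 cells/mL.

69.1 cells/mL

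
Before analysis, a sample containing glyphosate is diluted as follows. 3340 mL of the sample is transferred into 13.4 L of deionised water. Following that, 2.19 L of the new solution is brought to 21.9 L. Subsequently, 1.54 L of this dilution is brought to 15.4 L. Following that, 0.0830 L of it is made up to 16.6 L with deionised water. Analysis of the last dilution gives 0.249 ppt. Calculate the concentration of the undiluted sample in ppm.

0.0250 ppm

Overall dilution factor = 5.012 × 10 × 10 × 200 = 1.00 × 10⁵.
Original = 0.249 ppt × 1.00 × 10⁵ = 2.50 × 10⁴ ppt = 0.0250 ppm.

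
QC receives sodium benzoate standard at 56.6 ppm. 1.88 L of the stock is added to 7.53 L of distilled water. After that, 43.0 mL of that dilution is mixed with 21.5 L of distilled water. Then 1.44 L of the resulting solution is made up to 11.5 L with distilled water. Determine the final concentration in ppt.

Overall dilution factor = 5.005 × 501 × 7.986 = 2.00 × 10⁴.
56.6 ppm / 2.00 × 10⁴ = 2.83 × 10⁻³ ppm = 2830 ppt.

2830 ppt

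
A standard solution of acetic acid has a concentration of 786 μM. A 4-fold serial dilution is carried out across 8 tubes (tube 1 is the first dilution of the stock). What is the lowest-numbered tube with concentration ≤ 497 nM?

tube 6

Tube n has concentration 786 μM / 4ⁿ.
Need 4ⁿ ≥ 786 μM / 497 nM = 1581, so n ≥ 5.31.
First such tube: n = 6.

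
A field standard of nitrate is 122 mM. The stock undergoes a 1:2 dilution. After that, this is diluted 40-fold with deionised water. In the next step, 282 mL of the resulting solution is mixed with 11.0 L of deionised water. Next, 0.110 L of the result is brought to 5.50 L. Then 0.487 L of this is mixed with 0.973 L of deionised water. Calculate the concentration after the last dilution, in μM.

0.254 μM

Overall dilution factor = 2 × 40 × 40.01 × 50 × 2.998 = 4.80 × 10⁵.
122 mM / 4.80 × 10⁵ = 2.54 × 10⁻⁴ mM = 0.254 μM.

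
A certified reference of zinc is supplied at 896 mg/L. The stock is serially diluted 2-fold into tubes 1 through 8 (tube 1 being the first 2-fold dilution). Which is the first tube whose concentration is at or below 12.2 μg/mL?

Tube n has concentration 896 mg/L / 2ⁿ.
Need 2ⁿ ≥ 896 mg/L / 12.2 μg/mL = 73.4, so n ≥ 6.20.
First such tube: n = 7.

tube 7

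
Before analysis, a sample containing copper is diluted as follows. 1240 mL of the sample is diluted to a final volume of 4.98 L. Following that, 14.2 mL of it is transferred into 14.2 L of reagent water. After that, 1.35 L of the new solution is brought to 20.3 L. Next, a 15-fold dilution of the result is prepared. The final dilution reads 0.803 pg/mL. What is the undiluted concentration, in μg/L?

Overall dilution factor = 4.016 × 1001 × 15.04 × 15 = 9.07 × 10⁵.
Original = 0.803 pg/mL × 9.07 × 10⁵ = 7.28 × 10⁵ pg/mL = 728 μg/L.

728 μg/L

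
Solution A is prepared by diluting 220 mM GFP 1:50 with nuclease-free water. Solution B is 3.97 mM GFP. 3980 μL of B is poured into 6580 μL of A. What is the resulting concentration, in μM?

C_A = 220 mM / 50 = 4.40 mM.
C_mix = (C_A·V_A + C_B·V_B)/(V_A + V_B) = (4.40×6580 + 3.97×3980) / 10560 = 4.24 mM = 4240 μM.

4240 μM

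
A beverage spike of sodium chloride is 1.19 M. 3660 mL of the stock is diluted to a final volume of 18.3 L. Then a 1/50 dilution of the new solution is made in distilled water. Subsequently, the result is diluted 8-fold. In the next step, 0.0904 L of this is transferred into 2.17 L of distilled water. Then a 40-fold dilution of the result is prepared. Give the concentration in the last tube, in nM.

Overall dilution factor = 5 × 50 × 8 × 25.00 × 40 = 2.00 × 10⁶.
1.19 M / 2.00 × 10⁶ = 5.95 × 10⁻⁷ M = 595 nM.

595 nM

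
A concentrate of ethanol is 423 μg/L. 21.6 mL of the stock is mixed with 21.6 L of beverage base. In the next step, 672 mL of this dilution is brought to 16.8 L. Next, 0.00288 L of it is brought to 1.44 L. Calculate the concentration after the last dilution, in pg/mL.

Overall dilution factor = 1001 × 25 × 500 = 1.25 × 10⁷.
423 μg/L / 1.25 × 10⁷ = 3.38 × 10⁻⁵ μg/L = 0.0338 pg/mL.

0.0338 pg/mL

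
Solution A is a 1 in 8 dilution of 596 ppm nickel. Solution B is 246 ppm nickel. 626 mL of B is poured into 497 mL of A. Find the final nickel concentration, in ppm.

170 ppm

C_A = 596 ppm / 8 = 74.5 ppm.
C_mix = (C_A·V_A + C_B·V_B)/(V_A + V_B) = (74.5×497 + 246×626) / 1123 = 170 ppm.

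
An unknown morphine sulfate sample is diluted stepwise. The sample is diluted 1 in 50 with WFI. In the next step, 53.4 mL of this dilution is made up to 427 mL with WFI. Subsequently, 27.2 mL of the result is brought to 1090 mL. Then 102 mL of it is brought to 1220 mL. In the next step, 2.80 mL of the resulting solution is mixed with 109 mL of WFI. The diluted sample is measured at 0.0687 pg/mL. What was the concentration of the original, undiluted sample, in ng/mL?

Overall dilution factor = 50 × 7.996 × 40.07 × 11.96 × 39.93 = 7.65 × 10⁶.
Original = 0.0687 pg/mL × 7.65 × 10⁶ = 5.26 × 10⁵ pg/mL = 526 ng/mL.

526 ng/mL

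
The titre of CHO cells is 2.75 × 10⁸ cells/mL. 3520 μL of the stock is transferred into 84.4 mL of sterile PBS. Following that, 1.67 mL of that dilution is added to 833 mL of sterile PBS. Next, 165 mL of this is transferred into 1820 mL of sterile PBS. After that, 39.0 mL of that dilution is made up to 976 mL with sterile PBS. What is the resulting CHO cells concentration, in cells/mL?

Overall dilution factor = 24.98 × 499.8 × 12.03 × 25.03 = 3.76 × 10⁶.
2.75 × 10⁸ cells/mL / 3.76 × 10⁶ = 73.2 cells/mL.

73.2 cells/mL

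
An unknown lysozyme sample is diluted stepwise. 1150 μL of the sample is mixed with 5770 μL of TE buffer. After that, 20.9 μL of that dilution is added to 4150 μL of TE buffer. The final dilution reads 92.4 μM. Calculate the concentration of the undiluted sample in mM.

111 mM

Overall dilution factor = 6.017 × 199.6 = 1201.
Original = 92.4 μM × 1201 = 1.11 × 10⁵ μM = 111 mM.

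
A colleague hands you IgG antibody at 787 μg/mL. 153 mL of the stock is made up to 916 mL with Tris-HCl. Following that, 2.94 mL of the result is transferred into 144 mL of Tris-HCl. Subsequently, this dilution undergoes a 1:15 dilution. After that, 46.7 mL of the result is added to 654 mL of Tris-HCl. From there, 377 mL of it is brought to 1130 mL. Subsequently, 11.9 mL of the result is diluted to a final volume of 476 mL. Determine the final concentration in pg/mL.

Overall dilution factor = 5.987 × 49.98 × 15 × 15.00 × 2.997 × 40 = 8.07 × 10⁶.
787 μg/mL / 8.07 × 10⁶ = 9.75 × 10⁻⁵ μg/mL = 97.5 pg/mL.

97.5 pg/mL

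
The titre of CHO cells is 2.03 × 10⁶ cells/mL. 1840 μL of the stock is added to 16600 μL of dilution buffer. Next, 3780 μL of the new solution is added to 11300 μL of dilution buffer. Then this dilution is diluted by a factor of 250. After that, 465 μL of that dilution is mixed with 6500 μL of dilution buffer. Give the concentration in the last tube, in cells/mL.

13.6 cells/mL

Overall dilution factor = 10.02 × 3.989 × 250 × 14.98 = 1.50 × 10⁵.
2.03 × 10⁶ cells/mL / 1.50 × 10⁵ = 13.6 cells/mL.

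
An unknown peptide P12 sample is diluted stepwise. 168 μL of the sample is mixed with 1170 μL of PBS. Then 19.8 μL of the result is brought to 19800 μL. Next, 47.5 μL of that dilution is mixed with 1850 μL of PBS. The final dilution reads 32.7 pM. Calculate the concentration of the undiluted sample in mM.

0.0104 mM

Overall dilution factor = 7.964 × 1000 × 39.95 = 3.18 × 10⁵.
Original = 32.7 pM × 3.18 × 10⁵ = 1.04 × 10⁷ pM = 0.0104 mM.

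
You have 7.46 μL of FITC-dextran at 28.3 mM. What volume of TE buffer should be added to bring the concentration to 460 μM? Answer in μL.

460 μM = 0.460 mM.
V₂ = C₁V₁/C₂ = 28.3 × 7.46 / 0.460 = 459 μL.
Diluent to add = V₂ − V₁ = 459 − 7.46 = 451 μL.

451 μL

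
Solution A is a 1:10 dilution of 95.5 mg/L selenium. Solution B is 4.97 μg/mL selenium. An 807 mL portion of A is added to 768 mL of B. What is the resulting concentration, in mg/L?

C_A = 95.5 mg/L / 10 = 9.55 mg/L.
C_B = 4.97 μg/mL = 4.97 mg/L.
C_mix = (C_A·V_A + C_B·V_B)/(V_A + V_B) = (9.55×807 + 4.97×768) / 1575 = 7.32 mg/L.

7.32 mg/L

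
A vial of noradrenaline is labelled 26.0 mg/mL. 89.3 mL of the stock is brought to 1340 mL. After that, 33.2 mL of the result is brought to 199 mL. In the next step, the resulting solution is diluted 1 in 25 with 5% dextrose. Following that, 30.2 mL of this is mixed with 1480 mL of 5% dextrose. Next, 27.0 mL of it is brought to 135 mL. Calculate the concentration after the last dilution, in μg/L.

46.2 μg/L

Overall dilution factor = 15.01 × 5.994 × 25 × 50.01 × 5 = 5.62 × 10⁵.
26.0 mg/mL / 5.62 × 10⁵ = 4.62 × 10⁻⁵ mg/mL = 46.2 μg/L.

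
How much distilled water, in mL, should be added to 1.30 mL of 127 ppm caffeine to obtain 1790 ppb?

1790 ppb = 1.79 ppm.
V₂ = C₁V₁/C₂ = 127 × 1.30 / 1.79 = 92.2 mL.
Diluent to add = V₂ − V₁ = 92.2 − 1.30 = 90.9 mL.

90.9 mL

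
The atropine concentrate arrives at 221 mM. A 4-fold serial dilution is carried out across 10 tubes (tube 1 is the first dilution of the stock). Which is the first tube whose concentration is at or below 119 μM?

tube 6

Tube n has concentration 221 mM / 4ⁿ.
Need 4ⁿ ≥ 221 mM / 119 μM = 1857, so n ≥ 5.43.
First such tube: n = 6.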